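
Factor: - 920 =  - 2^3* 5^1 * 23^1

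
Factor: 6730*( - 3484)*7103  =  -166546313960 = - 2^3*5^1*13^1*67^1 *673^1*7103^1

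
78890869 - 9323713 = 69567156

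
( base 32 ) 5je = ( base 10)5742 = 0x166e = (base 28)792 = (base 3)21212200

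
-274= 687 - 961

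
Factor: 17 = 17^1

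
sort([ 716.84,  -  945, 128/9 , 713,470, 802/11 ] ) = [ - 945,  128/9,802/11,470,  713,  716.84] 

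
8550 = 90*95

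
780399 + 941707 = 1722106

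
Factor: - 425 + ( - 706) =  - 1131 = - 3^1 * 13^1 * 29^1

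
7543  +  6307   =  13850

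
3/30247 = 3/30247= 0.00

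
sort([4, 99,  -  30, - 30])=[ - 30,- 30, 4,99]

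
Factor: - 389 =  - 389^1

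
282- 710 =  - 428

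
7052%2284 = 200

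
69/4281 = 23/1427 = 0.02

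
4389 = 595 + 3794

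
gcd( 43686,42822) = 54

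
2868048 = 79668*36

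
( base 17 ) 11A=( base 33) 9J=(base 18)ha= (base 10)316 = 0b100111100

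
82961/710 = 82961/710 = 116.85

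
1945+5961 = 7906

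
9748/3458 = 4874/1729 = 2.82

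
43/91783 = 43/91783 = 0.00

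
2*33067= 66134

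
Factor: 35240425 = 5^2*11^1 *128147^1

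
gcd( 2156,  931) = 49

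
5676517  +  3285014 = 8961531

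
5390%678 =644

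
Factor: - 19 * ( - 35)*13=8645= 5^1*7^1*13^1*19^1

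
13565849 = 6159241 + 7406608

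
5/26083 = 5/26083  =  0.00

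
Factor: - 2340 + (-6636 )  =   - 2^4*3^1*11^1*17^1 =-  8976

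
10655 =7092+3563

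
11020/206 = 5510/103=53.50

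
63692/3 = 63692/3 = 21230.67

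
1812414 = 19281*94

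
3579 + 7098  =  10677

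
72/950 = 36/475= 0.08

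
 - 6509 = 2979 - 9488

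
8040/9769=8040/9769= 0.82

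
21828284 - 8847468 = 12980816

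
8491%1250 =991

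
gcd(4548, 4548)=4548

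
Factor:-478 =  - 2^1*239^1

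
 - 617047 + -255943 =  - 872990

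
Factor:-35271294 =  - 2^1*3^1*17^2*20341^1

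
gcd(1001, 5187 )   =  91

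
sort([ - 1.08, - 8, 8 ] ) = [ - 8, -1.08, 8 ] 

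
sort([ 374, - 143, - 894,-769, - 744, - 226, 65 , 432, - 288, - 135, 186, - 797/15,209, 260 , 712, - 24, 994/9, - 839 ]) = [ - 894, - 839,-769, - 744, - 288, - 226, - 143,- 135, - 797/15,  -  24,65 , 994/9,186, 209,  260, 374, 432, 712]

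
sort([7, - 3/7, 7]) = [- 3/7, 7 , 7] 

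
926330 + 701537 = 1627867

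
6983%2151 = 530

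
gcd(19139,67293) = 1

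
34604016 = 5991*5776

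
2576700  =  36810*70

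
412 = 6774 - 6362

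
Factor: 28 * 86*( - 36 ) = - 86688 = - 2^5 * 3^2*7^1*43^1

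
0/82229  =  0 = 0.00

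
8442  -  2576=5866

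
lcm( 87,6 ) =174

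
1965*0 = 0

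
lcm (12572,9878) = 138292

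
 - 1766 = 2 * ( - 883) 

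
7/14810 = 7/14810 = 0.00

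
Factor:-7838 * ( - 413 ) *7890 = 2^2*3^1*5^1* 7^1 * 59^1 * 263^1*3919^1 = 25540671660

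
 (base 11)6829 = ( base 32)8op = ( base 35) 7BP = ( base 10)8985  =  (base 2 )10001100011001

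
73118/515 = 73118/515 = 141.98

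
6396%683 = 249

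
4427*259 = 1146593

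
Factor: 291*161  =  3^1*7^1*23^1 * 97^1 = 46851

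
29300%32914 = 29300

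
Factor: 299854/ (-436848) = - 313/456 = - 2^( - 3)*3^(-1)*19^( - 1)*313^1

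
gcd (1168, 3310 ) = 2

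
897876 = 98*9162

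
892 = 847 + 45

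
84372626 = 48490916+35881710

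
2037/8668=2037/8668  =  0.24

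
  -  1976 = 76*( - 26)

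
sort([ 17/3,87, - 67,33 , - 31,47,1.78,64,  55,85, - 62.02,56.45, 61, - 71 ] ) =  [ - 71, - 67,-62.02, - 31,1.78,17/3,33,47,55,56.45,61,  64, 85 , 87 ] 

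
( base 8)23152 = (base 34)8H8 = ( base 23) idd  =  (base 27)dd6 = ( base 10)9834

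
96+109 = 205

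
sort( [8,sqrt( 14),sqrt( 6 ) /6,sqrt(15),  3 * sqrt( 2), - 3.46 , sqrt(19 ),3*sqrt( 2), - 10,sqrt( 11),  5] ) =[  -  10, - 3.46,sqrt(6)/6,sqrt(11 ),  sqrt( 14 ),sqrt( 15) , 3*sqrt( 2 ),3*sqrt( 2), sqrt(19),5,8] 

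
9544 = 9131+413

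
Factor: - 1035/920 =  - 2^( - 3)*3^2 = - 9/8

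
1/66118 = 1/66118 = 0.00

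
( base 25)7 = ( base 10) 7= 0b111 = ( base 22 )7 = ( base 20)7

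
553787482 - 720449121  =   - 166661639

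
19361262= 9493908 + 9867354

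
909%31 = 10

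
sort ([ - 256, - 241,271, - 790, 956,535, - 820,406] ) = [-820, - 790, - 256, - 241,271, 406, 535,956]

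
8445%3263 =1919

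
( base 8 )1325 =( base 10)725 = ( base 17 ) 28B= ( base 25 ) 140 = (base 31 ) nc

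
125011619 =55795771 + 69215848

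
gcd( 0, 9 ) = 9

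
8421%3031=2359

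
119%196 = 119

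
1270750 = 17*74750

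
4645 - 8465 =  - 3820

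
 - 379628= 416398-796026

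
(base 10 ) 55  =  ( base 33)1M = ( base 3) 2001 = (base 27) 21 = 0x37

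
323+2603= 2926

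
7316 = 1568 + 5748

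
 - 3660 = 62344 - 66004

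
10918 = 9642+1276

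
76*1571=119396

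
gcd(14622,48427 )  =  1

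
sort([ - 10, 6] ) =[ - 10 , 6]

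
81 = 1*81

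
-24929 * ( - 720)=17948880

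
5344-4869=475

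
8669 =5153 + 3516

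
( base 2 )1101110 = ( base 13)86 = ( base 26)46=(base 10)110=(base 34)38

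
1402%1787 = 1402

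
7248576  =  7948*912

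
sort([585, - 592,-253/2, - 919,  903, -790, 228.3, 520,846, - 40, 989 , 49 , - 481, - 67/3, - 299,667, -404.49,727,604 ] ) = [ - 919,  -  790, - 592, -481, - 404.49,- 299,  -  253/2, -40, - 67/3,49,228.3, 520,585,604,667,727, 846 , 903,989]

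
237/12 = 19 + 3/4 = 19.75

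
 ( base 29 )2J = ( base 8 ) 115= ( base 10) 77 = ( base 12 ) 65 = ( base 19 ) 41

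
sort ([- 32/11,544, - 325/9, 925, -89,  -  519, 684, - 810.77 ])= [ - 810.77 ,-519,  -  89,  -  325/9, - 32/11, 544, 684,925] 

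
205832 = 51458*4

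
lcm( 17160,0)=0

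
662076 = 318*2082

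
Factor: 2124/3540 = 3/5= 3^1*5^( - 1)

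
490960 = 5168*95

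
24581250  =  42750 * 575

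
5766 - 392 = 5374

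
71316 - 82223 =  - 10907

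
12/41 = 12/41 = 0.29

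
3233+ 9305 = 12538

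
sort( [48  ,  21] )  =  [21,48 ]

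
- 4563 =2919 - 7482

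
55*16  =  880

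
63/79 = 63/79 = 0.80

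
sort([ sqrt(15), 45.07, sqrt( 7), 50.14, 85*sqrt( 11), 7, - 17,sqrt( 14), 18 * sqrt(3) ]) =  [-17, sqrt(7), sqrt(14), sqrt( 15),7, 18* sqrt( 3),  45.07 , 50.14, 85*sqrt( 11)] 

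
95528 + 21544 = 117072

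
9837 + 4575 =14412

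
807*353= 284871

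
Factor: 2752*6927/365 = 2^6 *3^1*5^(-1) * 43^1*73^( - 1) * 2309^1 = 19063104/365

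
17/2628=17/2628 =0.01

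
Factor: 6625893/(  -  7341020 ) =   -  2^( - 2)*3^1 * 5^( - 1)* 283^(  -  1)*449^1*1297^ ( - 1 )*4919^1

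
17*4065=69105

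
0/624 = 0  =  0.00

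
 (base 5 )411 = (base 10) 106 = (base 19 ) 5B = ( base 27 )3p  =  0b1101010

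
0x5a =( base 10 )90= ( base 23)3l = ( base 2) 1011010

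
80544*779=62743776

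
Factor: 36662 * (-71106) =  - 2^2 * 3^1 * 7^1*23^1*797^1 * 1693^1 = - 2606888172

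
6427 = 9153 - 2726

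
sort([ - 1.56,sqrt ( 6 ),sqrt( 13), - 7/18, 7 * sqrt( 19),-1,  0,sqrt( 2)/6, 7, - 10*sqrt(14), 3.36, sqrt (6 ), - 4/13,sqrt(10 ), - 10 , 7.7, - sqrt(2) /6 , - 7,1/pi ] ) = [ - 10*sqrt ( 14),  -  10 , - 7, - 1.56,  -  1, - 7/18 ,- 4/13,-sqrt (2)/6, 0,sqrt(2)/6,1/pi,sqrt (6),sqrt( 6),sqrt(10), 3.36, sqrt (13) , 7, 7.7, 7*sqrt( 19)]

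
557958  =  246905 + 311053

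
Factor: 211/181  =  181^( - 1 ) * 211^1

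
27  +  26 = 53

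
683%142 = 115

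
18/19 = 18/19 = 0.95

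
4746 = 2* 2373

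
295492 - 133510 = 161982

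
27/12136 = 27/12136 = 0.00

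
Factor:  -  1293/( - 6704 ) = 2^( - 4 )*3^1 *419^(-1 )*431^1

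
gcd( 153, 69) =3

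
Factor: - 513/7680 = -171/2560 = - 2^(-9) * 3^2 * 5^( - 1) * 19^1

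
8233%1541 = 528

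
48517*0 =0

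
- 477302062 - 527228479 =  - 1004530541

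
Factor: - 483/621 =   -  7/9=-  3^ (  -  2)*7^1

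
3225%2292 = 933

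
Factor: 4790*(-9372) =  - 2^3 * 3^1*5^1*11^1*71^1*479^1 = -44891880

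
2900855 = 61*47555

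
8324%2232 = 1628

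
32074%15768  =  538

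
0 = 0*63524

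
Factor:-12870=  -  2^1 * 3^2*5^1*11^1*13^1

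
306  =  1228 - 922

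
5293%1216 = 429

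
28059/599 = 28059/599  =  46.84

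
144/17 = 144/17 = 8.47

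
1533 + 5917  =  7450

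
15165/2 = 15165/2 = 7582.50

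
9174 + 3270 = 12444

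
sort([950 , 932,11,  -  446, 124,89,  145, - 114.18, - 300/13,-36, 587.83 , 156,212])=[ - 446,  -  114.18 , - 36, - 300/13, 11,89, 124, 145,  156 , 212,587.83, 932 , 950] 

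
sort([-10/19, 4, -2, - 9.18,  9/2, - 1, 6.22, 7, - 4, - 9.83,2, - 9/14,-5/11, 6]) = [ - 9.83,-9.18,  -  4, - 2, - 1, - 9/14, - 10/19 ,-5/11,  2, 4,9/2,6, 6.22, 7]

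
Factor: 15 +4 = 19 = 19^1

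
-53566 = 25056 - 78622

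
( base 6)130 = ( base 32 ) 1M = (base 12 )46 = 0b110110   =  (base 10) 54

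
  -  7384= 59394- 66778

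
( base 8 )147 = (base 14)75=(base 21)4j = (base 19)58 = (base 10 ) 103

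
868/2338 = 62/167 = 0.37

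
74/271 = 74/271 = 0.27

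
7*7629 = 53403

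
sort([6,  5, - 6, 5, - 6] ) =[ - 6, - 6, 5,  5, 6 ]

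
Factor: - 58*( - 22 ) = 2^2  *  11^1*29^1 = 1276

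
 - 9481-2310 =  - 11791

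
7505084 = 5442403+2062681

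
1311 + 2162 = 3473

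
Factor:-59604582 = -2^1*3^1*9934097^1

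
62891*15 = 943365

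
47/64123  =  47/64123= 0.00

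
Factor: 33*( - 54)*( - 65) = 2^1 *3^4*5^1 * 11^1*13^1 = 115830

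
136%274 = 136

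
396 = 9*44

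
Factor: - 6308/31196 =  - 11^( - 1) * 19^1*83^1*709^( - 1) = -  1577/7799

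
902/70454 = 451/35227 = 0.01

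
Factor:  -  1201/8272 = -2^(-4 )*11^(-1)*47^( - 1) * 1201^1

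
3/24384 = 1/8128 = 0.00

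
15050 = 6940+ 8110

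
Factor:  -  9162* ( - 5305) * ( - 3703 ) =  - 179982130230= - 2^1*3^2*5^1*7^1*23^2*509^1*1061^1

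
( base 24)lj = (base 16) 20b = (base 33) FS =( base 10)523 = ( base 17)1dd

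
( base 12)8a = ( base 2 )1101010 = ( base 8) 152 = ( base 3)10221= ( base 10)106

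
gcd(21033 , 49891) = 1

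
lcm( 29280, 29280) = 29280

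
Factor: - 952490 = -2^1*5^1*7^1*11^1 * 1237^1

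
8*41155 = 329240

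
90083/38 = 90083/38 = 2370.61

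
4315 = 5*863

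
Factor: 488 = 2^3*61^1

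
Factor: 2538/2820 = 2^( - 1 )*3^2*5^(-1 ) = 9/10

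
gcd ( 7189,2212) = 553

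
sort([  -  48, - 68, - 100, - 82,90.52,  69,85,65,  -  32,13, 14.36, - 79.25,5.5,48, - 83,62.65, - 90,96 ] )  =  [ - 100, - 90,- 83, - 82, - 79.25, - 68, - 48,  -  32,5.5,  13,14.36,48,62.65,65,69, 85,90.52,96]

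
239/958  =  239/958 =0.25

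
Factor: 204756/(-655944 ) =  - 2^ (  -  1 )*113^1 * 181^(  -  1)= - 113/362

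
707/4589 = 707/4589= 0.15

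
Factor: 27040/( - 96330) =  - 16/57 = -2^4*3^( - 1 )*19^(-1 )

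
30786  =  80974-50188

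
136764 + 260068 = 396832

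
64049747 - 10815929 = 53233818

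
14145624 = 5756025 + 8389599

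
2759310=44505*62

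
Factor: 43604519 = 7^1 * 487^1* 12791^1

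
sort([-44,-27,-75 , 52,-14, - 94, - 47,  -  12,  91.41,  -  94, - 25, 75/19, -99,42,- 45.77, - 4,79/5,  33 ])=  [ - 99, -94, -94,-75, - 47, - 45.77,-44 , - 27, - 25, -14, - 12,-4,75/19,  79/5, 33,42, 52, 91.41]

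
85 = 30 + 55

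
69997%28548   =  12901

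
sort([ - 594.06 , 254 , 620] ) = [ - 594.06,254, 620 ]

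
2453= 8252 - 5799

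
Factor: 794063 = 794063^1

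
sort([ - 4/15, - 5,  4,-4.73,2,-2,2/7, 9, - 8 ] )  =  [ - 8 , - 5, - 4.73,-2, - 4/15,  2/7, 2, 4,9 ]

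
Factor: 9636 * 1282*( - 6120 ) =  - 75602514240=- 2^6 * 3^3*5^1*11^1*17^1*73^1*641^1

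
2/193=2/193 = 0.01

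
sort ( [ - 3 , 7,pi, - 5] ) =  [-5, - 3, pi , 7 ]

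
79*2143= 169297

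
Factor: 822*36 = 29592  =  2^3* 3^3*137^1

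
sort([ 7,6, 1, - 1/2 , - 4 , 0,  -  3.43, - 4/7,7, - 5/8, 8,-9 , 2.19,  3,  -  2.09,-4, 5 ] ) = [ - 9, - 4, - 4,-3.43,- 2.09,  -  5/8, - 4/7, - 1/2,0,1,  2.19, 3,5 , 6,  7, 7, 8 ] 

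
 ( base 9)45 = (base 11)38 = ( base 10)41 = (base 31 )1a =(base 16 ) 29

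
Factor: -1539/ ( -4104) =2^( - 3 )*3^1 =3/8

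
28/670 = 14/335= 0.04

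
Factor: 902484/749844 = 473/393=3^ (  -  1 )*11^1*43^1*131^ ( - 1 )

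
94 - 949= - 855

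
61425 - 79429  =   - 18004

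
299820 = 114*2630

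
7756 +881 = 8637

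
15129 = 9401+5728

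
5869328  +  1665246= 7534574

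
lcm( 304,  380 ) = 1520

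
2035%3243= 2035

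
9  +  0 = 9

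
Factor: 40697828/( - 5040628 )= - 1260157^( - 1)*10174457^1 = - 10174457/1260157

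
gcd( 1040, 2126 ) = 2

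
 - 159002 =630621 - 789623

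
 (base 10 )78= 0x4E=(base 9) 86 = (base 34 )2A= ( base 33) 2C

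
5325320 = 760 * 7007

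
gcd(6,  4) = 2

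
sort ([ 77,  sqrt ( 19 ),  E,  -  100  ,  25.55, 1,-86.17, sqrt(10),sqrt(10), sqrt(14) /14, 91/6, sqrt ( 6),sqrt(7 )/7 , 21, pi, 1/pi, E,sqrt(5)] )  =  [-100,- 86.17,sqrt(14)/14,1/pi, sqrt(7)/7 , 1 , sqrt( 5), sqrt( 6), E, E, pi,sqrt( 10), sqrt (10), sqrt( 19 ),  91/6, 21,25.55,77] 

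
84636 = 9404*9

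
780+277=1057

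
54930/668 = 27465/334 = 82.23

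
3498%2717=781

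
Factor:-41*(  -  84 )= 3444 = 2^2*3^1*7^1* 41^1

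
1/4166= 1/4166 = 0.00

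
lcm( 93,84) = 2604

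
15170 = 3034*5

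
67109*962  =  64558858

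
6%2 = 0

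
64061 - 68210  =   - 4149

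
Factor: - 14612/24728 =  - 13/22 = - 2^( - 1 )*11^(- 1) *13^1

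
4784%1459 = 407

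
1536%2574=1536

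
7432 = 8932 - 1500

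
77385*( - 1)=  - 77385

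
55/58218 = 55/58218  =  0.00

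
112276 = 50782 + 61494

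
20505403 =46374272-25868869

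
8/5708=2/1427 = 0.00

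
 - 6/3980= - 3/1990 = -0.00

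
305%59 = 10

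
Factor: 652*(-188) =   -  122576 = - 2^4 * 47^1*163^1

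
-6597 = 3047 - 9644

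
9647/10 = 9647/10 =964.70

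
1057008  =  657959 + 399049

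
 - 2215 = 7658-9873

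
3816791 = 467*8173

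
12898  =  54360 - 41462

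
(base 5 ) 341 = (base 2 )1100000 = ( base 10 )96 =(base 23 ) 44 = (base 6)240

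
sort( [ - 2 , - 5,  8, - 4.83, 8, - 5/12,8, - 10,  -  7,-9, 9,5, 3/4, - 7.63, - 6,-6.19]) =[ - 10, - 9, - 7.63, - 7, - 6.19 ,  -  6,- 5, - 4.83, - 2, - 5/12, 3/4, 5, 8, 8, 8, 9 ]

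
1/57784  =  1/57784 = 0.00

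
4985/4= 4985/4 = 1246.25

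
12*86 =1032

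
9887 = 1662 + 8225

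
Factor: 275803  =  11^1*25073^1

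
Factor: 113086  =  2^1 * 56543^1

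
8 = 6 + 2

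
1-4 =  - 3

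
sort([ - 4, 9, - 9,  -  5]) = [ - 9, - 5, - 4,9]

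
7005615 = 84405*83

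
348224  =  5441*64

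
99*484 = 47916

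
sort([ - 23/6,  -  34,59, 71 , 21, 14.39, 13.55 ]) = [ - 34, - 23/6, 13.55,14.39, 21, 59 , 71 ]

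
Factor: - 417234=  - 2^1*3^1 *69539^1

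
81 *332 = 26892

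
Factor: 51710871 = 3^1*499^1*34543^1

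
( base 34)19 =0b101011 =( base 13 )34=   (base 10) 43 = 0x2b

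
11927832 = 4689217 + 7238615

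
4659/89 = 52  +  31/89 = 52.35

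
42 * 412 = 17304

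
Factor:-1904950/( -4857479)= 2^1*5^2*11^( - 1)*31^1*107^( - 1)*1229^1*4127^( - 1 ) 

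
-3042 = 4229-7271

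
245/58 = 4  +  13/58 = 4.22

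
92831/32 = 92831/32= 2900.97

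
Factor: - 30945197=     -  30945197^1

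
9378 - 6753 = 2625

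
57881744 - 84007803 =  - 26126059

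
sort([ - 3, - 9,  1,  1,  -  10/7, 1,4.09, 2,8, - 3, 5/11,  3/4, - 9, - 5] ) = [ - 9, -9 ,-5,-3, - 3, - 10/7, 5/11, 3/4,1, 1, 1,2, 4.09, 8]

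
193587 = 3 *64529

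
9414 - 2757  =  6657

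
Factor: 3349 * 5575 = 5^2*17^1*197^1*223^1 = 18670675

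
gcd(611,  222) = 1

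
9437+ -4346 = 5091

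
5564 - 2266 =3298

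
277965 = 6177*45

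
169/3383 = 169/3383 = 0.05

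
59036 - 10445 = 48591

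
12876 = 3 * 4292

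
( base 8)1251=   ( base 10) 681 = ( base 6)3053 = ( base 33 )KL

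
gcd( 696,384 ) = 24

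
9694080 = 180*53856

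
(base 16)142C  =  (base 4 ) 1100230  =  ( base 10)5164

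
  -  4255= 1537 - 5792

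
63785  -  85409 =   -  21624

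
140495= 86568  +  53927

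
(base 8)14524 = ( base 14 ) 2512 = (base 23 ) c5l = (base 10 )6484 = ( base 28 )87G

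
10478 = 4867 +5611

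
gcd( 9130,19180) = 10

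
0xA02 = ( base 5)40222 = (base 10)2562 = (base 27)3DO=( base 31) 2kk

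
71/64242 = 71/64242 = 0.00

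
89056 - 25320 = 63736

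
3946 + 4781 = 8727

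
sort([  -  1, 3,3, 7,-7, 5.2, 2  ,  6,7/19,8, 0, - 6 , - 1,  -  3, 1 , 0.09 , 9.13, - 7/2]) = [ - 7, - 6,-7/2, - 3,- 1,  -  1,  0,0.09, 7/19,1, 2, 3, 3,5.2 , 6,7, 8, 9.13]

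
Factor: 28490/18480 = 37/24 = 2^(-3) * 3^(-1)*37^1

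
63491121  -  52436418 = 11054703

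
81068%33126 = 14816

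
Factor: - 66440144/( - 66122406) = 33220072/33061203  =  2^3*3^( - 4) * 7^( - 1)*58309^( - 1)*4152509^1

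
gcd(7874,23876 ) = 254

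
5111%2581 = 2530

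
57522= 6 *9587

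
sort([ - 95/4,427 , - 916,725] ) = [-916,- 95/4,427,725] 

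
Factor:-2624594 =  -  2^1*7^1*187471^1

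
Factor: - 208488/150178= - 876/631 = -2^2 *3^1*73^1 * 631^( - 1)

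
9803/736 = 9803/736 = 13.32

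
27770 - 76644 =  - 48874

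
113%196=113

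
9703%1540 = 463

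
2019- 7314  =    -  5295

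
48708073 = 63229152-14521079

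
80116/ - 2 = -40058/1= - 40058.00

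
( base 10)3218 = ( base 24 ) 5e2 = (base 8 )6222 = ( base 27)4b5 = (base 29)3ns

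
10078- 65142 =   -  55064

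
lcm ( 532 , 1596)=1596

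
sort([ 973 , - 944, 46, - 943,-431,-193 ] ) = [  -  944, - 943, - 431, - 193, 46,973 ] 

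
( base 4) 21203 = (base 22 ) 15h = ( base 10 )611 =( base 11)506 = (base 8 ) 1143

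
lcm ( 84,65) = 5460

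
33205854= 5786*5739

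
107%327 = 107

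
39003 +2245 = 41248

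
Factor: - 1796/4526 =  - 898/2263 = - 2^1*31^( - 1 )*73^( - 1 )*449^1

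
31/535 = 31/535 = 0.06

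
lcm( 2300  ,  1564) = 39100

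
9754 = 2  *4877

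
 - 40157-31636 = - 71793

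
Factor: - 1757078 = -2^1 * 878539^1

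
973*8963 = 8720999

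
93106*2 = 186212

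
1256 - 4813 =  - 3557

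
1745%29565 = 1745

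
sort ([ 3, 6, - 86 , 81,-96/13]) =[ - 86, - 96/13, 3, 6,81 ]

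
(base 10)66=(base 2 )1000010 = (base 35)1V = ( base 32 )22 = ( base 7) 123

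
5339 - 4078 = 1261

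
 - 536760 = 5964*( - 90 ) 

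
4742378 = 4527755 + 214623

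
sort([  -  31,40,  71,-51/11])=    [- 31, -51/11, 40,71]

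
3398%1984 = 1414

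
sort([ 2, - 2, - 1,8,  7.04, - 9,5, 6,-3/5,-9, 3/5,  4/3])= [ - 9, - 9, - 2,-1,-3/5,3/5,4/3,  2,5,6,7.04,8] 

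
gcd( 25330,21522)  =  34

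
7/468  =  7/468 = 0.01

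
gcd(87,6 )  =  3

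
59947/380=157+287/380 = 157.76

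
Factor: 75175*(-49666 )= - 2^1 * 5^2*19^1*31^1 * 97^1*1307^1 = - 3733641550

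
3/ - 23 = -3/23 =- 0.13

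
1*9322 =9322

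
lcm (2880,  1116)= 89280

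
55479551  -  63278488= - 7798937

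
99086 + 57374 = 156460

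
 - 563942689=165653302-729595991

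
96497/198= 96497/198 = 487.36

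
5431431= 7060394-1628963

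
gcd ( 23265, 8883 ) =423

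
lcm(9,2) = 18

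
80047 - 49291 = 30756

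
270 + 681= 951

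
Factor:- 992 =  - 2^5*31^1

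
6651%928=155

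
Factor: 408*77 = 2^3*3^1*7^1*11^1*17^1 = 31416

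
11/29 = 11/29= 0.38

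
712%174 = 16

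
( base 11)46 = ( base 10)50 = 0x32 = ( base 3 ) 1212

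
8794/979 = 8794/979= 8.98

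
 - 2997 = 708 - 3705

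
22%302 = 22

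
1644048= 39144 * 42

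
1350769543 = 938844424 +411925119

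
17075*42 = 717150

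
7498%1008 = 442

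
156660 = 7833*20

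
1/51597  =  1/51597= 0.00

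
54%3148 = 54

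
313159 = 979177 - 666018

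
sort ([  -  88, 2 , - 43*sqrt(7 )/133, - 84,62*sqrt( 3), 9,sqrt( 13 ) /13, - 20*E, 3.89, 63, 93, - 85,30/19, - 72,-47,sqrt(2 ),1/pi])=[ - 88, - 85,-84, - 72, - 20*E, - 47, - 43*sqrt (7) /133,sqrt ( 13) /13, 1/pi, sqrt(2), 30/19,2, 3.89,9,63,93,62*sqrt(3 )]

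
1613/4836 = 1613/4836 = 0.33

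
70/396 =35/198  =  0.18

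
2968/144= 20+11/18 = 20.61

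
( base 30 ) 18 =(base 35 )13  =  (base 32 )16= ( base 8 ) 46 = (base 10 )38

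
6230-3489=2741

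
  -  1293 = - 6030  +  4737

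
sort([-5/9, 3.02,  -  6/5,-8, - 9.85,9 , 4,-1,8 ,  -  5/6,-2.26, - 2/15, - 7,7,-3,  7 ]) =[ - 9.85,-8, - 7,-3, - 2.26, - 6/5, - 1, - 5/6, - 5/9,  -  2/15, 3.02,4,7,7,  8,9]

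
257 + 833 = 1090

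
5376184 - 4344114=1032070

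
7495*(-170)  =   - 1274150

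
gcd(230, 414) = 46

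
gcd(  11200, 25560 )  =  40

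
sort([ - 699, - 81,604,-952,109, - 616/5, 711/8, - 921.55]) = [ - 952, - 921.55, - 699, - 616/5, - 81, 711/8, 109,604]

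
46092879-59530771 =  - 13437892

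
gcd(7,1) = 1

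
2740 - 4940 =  - 2200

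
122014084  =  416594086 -294580002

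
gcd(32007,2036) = 1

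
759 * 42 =31878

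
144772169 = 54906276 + 89865893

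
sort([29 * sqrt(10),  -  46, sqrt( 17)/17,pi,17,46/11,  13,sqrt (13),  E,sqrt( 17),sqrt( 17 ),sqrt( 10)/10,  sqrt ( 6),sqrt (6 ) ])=[-46, sqrt(  17)/17,sqrt(10)/10,sqrt(6),sqrt(6), E,pi,sqrt( 13),sqrt( 17), sqrt(17 ) , 46/11,13,17, 29*sqrt( 10) ]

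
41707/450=92 + 307/450 = 92.68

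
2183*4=8732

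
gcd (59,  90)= 1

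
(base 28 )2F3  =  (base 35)1LV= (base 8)3707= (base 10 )1991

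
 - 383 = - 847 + 464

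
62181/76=818 + 13/76 = 818.17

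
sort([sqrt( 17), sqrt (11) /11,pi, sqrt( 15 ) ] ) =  [sqrt( 11)/11, pi, sqrt( 15) , sqrt (17)]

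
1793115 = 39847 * 45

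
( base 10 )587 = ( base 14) 2DD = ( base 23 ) 12c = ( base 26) MF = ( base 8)1113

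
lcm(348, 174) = 348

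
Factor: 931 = 7^2*19^1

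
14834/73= 203+15/73 = 203.21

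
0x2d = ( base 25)1K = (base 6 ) 113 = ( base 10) 45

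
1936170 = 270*7171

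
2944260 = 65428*45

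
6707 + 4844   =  11551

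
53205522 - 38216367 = 14989155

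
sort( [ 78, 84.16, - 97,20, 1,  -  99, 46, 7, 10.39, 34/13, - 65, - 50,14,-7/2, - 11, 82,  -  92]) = [ - 99, - 97, - 92, -65, - 50, - 11 , - 7/2, 1, 34/13, 7,10.39, 14, 20,46, 78,  82,84.16]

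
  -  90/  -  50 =1 + 4/5 = 1.80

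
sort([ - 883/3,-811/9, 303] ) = [ - 883/3, - 811/9, 303]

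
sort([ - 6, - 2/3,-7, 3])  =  [-7 , - 6, - 2/3, 3]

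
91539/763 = 13077/109 = 119.97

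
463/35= 463/35 = 13.23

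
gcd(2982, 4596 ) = 6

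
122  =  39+83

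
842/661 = 1 + 181/661 =1.27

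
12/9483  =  4/3161=0.00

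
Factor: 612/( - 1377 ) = -4/9 = -2^2*3^( - 2 )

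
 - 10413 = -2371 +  -8042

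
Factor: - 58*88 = -2^4*11^1*29^1 = - 5104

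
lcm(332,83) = 332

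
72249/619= 116 + 445/619  =  116.72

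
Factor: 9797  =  97^1*101^1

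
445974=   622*717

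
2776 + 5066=7842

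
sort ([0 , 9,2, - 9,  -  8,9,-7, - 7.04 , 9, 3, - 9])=[ -9, - 9, - 8,- 7.04,-7,0, 2 , 3,9, 9 , 9 ]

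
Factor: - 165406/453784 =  - 2^( -2 )*131^( -1 ) * 191^1 = -191/524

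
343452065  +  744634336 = 1088086401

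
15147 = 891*17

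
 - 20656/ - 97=212+92/97 =212.95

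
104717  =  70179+34538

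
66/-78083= - 66/78083=- 0.00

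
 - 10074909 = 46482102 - 56557011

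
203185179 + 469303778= 672488957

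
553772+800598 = 1354370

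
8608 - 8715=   -  107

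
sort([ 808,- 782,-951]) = [ -951, - 782,808 ]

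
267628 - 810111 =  - 542483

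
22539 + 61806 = 84345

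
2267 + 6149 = 8416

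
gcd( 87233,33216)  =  1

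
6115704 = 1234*4956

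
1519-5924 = - 4405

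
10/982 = 5/491 = 0.01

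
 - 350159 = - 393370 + 43211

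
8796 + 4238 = 13034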